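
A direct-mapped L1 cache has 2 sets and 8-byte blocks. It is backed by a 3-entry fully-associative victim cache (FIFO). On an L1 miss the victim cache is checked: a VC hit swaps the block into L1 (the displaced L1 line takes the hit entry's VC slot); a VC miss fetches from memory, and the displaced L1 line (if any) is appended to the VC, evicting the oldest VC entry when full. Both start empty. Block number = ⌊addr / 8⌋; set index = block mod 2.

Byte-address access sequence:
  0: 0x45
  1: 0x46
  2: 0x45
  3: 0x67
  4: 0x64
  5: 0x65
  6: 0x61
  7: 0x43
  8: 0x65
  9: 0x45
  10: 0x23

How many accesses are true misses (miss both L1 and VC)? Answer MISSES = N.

MISSES = 3

#0 0x45→b8/s0 MISS; vc=[]
#1 0x46→b8/s0 L1-HIT; vc=[]
#2 0x45→b8/s0 L1-HIT; vc=[]
#3 0x67→b12/s0 MISS; vc=[8]
#4 0x64→b12/s0 L1-HIT; vc=[8]
#5 0x65→b12/s0 L1-HIT; vc=[8]
#6 0x61→b12/s0 L1-HIT; vc=[8]
#7 0x43→b8/s0 VC-HIT; vc=[12]
#8 0x65→b12/s0 VC-HIT; vc=[8]
#9 0x45→b8/s0 VC-HIT; vc=[12]
#10 0x23→b4/s0 MISS; vc=[12,8]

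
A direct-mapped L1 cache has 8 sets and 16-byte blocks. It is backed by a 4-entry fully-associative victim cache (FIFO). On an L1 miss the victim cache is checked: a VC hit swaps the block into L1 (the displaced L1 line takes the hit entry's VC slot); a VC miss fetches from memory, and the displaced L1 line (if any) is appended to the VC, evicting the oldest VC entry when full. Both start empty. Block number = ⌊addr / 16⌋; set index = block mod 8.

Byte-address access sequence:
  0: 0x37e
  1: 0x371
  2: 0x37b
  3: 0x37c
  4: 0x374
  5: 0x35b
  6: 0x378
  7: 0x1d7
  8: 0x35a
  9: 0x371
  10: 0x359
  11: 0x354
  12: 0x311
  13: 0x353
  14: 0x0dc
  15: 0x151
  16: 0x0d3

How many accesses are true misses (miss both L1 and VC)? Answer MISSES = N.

#0 0x37e→b55/s7 MISS; vc=[]
#1 0x371→b55/s7 L1-HIT; vc=[]
#2 0x37b→b55/s7 L1-HIT; vc=[]
#3 0x37c→b55/s7 L1-HIT; vc=[]
#4 0x374→b55/s7 L1-HIT; vc=[]
#5 0x35b→b53/s5 MISS; vc=[]
#6 0x378→b55/s7 L1-HIT; vc=[]
#7 0x1d7→b29/s5 MISS; vc=[53]
#8 0x35a→b53/s5 VC-HIT; vc=[29]
#9 0x371→b55/s7 L1-HIT; vc=[29]
#10 0x359→b53/s5 L1-HIT; vc=[29]
#11 0x354→b53/s5 L1-HIT; vc=[29]
#12 0x311→b49/s1 MISS; vc=[29]
#13 0x353→b53/s5 L1-HIT; vc=[29]
#14 0xdc→b13/s5 MISS; vc=[29,53]
#15 0x151→b21/s5 MISS; vc=[29,53,13]
#16 0xd3→b13/s5 VC-HIT; vc=[29,53,21]

MISSES = 6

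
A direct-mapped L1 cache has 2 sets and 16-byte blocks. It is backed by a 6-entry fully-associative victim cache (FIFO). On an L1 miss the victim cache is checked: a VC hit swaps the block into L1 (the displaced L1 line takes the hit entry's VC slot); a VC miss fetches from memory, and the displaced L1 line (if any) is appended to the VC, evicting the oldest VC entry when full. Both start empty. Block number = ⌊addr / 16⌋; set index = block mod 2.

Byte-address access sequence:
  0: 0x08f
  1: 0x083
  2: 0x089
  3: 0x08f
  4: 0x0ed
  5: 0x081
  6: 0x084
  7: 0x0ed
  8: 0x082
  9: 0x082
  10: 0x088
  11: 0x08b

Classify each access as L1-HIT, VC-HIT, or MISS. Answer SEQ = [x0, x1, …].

  [0] addr=0x8f blk=8 s=0: MISS | VC []
  [1] addr=0x83 blk=8 s=0: L1-HIT | VC []
  [2] addr=0x89 blk=8 s=0: L1-HIT | VC []
  [3] addr=0x8f blk=8 s=0: L1-HIT | VC []
  [4] addr=0xed blk=14 s=0: MISS | VC [8]
  [5] addr=0x81 blk=8 s=0: VC-HIT | VC [14]
  [6] addr=0x84 blk=8 s=0: L1-HIT | VC [14]
  [7] addr=0xed blk=14 s=0: VC-HIT | VC [8]
  [8] addr=0x82 blk=8 s=0: VC-HIT | VC [14]
  [9] addr=0x82 blk=8 s=0: L1-HIT | VC [14]
  [10] addr=0x88 blk=8 s=0: L1-HIT | VC [14]
  [11] addr=0x8b blk=8 s=0: L1-HIT | VC [14]

SEQ = [MISS, L1-HIT, L1-HIT, L1-HIT, MISS, VC-HIT, L1-HIT, VC-HIT, VC-HIT, L1-HIT, L1-HIT, L1-HIT]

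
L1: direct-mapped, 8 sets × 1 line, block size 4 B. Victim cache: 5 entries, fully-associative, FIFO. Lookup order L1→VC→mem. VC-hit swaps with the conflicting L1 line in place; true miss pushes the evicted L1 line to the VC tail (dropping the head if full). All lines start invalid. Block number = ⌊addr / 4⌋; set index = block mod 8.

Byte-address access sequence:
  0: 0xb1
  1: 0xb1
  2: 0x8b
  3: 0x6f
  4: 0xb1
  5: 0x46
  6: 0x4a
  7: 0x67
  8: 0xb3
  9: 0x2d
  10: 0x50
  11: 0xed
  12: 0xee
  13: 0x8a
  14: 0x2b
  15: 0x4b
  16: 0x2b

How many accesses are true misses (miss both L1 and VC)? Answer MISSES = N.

0: 0xb1 (blk 44, set 4) → MISS  vc=[]
1: 0xb1 (blk 44, set 4) → L1-HIT  vc=[]
2: 0x8b (blk 34, set 2) → MISS  vc=[]
3: 0x6f (blk 27, set 3) → MISS  vc=[]
4: 0xb1 (blk 44, set 4) → L1-HIT  vc=[]
5: 0x46 (blk 17, set 1) → MISS  vc=[]
6: 0x4a (blk 18, set 2) → MISS  vc=[34]
7: 0x67 (blk 25, set 1) → MISS  vc=[34, 17]
8: 0xb3 (blk 44, set 4) → L1-HIT  vc=[34, 17]
9: 0x2d (blk 11, set 3) → MISS  vc=[34, 17, 27]
10: 0x50 (blk 20, set 4) → MISS  vc=[34, 17, 27, 44]
11: 0xed (blk 59, set 3) → MISS  vc=[34, 17, 27, 44, 11]
12: 0xee (blk 59, set 3) → L1-HIT  vc=[34, 17, 27, 44, 11]
13: 0x8a (blk 34, set 2) → VC-HIT  vc=[18, 17, 27, 44, 11]
14: 0x2b (blk 10, set 2) → MISS  vc=[17, 27, 44, 11, 34]
15: 0x4b (blk 18, set 2) → MISS  vc=[27, 44, 11, 34, 10]
16: 0x2b (blk 10, set 2) → VC-HIT  vc=[27, 44, 11, 34, 18]

MISSES = 11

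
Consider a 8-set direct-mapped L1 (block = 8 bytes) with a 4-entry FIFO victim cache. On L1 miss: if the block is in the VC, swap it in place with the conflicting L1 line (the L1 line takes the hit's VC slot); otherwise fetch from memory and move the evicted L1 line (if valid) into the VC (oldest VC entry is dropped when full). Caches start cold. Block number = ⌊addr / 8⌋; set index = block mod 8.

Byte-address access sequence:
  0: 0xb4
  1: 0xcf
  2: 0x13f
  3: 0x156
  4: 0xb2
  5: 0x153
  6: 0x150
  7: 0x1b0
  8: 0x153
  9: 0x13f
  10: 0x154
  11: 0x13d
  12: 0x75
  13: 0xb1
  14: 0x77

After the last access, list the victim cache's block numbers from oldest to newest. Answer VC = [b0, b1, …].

VC = [22, 54]

  [0] addr=0xb4 blk=22 s=6: MISS | VC []
  [1] addr=0xcf blk=25 s=1: MISS | VC []
  [2] addr=0x13f blk=39 s=7: MISS | VC []
  [3] addr=0x156 blk=42 s=2: MISS | VC []
  [4] addr=0xb2 blk=22 s=6: L1-HIT | VC []
  [5] addr=0x153 blk=42 s=2: L1-HIT | VC []
  [6] addr=0x150 blk=42 s=2: L1-HIT | VC []
  [7] addr=0x1b0 blk=54 s=6: MISS | VC [22]
  [8] addr=0x153 blk=42 s=2: L1-HIT | VC [22]
  [9] addr=0x13f blk=39 s=7: L1-HIT | VC [22]
  [10] addr=0x154 blk=42 s=2: L1-HIT | VC [22]
  [11] addr=0x13d blk=39 s=7: L1-HIT | VC [22]
  [12] addr=0x75 blk=14 s=6: MISS | VC [22, 54]
  [13] addr=0xb1 blk=22 s=6: VC-HIT | VC [14, 54]
  [14] addr=0x77 blk=14 s=6: VC-HIT | VC [22, 54]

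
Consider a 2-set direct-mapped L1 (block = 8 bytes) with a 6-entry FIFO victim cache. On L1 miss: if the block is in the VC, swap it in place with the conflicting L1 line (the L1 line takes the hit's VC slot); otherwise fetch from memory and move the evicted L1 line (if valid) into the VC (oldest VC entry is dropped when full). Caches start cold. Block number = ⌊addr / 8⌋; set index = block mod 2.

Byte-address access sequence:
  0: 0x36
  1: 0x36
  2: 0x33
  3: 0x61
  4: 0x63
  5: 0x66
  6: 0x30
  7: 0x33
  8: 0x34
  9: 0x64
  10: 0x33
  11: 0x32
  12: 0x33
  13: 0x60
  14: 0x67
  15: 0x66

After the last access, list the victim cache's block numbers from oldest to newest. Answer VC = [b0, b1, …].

#0 0x36→b6/s0 MISS; vc=[]
#1 0x36→b6/s0 L1-HIT; vc=[]
#2 0x33→b6/s0 L1-HIT; vc=[]
#3 0x61→b12/s0 MISS; vc=[6]
#4 0x63→b12/s0 L1-HIT; vc=[6]
#5 0x66→b12/s0 L1-HIT; vc=[6]
#6 0x30→b6/s0 VC-HIT; vc=[12]
#7 0x33→b6/s0 L1-HIT; vc=[12]
#8 0x34→b6/s0 L1-HIT; vc=[12]
#9 0x64→b12/s0 VC-HIT; vc=[6]
#10 0x33→b6/s0 VC-HIT; vc=[12]
#11 0x32→b6/s0 L1-HIT; vc=[12]
#12 0x33→b6/s0 L1-HIT; vc=[12]
#13 0x60→b12/s0 VC-HIT; vc=[6]
#14 0x67→b12/s0 L1-HIT; vc=[6]
#15 0x66→b12/s0 L1-HIT; vc=[6]

VC = [6]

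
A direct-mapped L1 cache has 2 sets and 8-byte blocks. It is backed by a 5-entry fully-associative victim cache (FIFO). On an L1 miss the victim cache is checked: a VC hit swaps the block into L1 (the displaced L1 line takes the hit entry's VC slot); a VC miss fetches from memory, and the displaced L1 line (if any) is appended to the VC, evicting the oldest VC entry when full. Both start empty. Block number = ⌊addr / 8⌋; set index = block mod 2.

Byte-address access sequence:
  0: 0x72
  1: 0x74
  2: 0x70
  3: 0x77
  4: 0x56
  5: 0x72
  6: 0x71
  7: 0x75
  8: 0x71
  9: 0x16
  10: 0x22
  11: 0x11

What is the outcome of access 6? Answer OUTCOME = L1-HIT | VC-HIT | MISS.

  [0] addr=0x72 blk=14 s=0: MISS | VC []
  [1] addr=0x74 blk=14 s=0: L1-HIT | VC []
  [2] addr=0x70 blk=14 s=0: L1-HIT | VC []
  [3] addr=0x77 blk=14 s=0: L1-HIT | VC []
  [4] addr=0x56 blk=10 s=0: MISS | VC [14]
  [5] addr=0x72 blk=14 s=0: VC-HIT | VC [10]
  [6] addr=0x71 blk=14 s=0: L1-HIT | VC [10]
  [7] addr=0x75 blk=14 s=0: L1-HIT | VC [10]
  [8] addr=0x71 blk=14 s=0: L1-HIT | VC [10]
  [9] addr=0x16 blk=2 s=0: MISS | VC [10, 14]
  [10] addr=0x22 blk=4 s=0: MISS | VC [10, 14, 2]
  [11] addr=0x11 blk=2 s=0: VC-HIT | VC [10, 14, 4]

OUTCOME = L1-HIT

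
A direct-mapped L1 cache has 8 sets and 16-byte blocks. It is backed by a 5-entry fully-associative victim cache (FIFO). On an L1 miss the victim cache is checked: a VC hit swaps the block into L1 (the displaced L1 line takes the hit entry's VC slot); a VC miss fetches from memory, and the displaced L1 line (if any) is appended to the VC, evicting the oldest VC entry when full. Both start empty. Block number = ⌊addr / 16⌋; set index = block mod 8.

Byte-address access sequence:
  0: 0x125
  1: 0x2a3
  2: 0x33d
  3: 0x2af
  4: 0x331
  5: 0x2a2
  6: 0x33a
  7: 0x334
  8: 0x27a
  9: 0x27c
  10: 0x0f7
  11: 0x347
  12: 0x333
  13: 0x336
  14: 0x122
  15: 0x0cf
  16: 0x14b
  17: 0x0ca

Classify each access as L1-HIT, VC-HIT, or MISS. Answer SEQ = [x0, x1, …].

SEQ = [MISS, MISS, MISS, L1-HIT, L1-HIT, L1-HIT, L1-HIT, L1-HIT, MISS, L1-HIT, MISS, MISS, L1-HIT, L1-HIT, VC-HIT, MISS, MISS, VC-HIT]

#0 0x125→b18/s2 MISS; vc=[]
#1 0x2a3→b42/s2 MISS; vc=[18]
#2 0x33d→b51/s3 MISS; vc=[18]
#3 0x2af→b42/s2 L1-HIT; vc=[18]
#4 0x331→b51/s3 L1-HIT; vc=[18]
#5 0x2a2→b42/s2 L1-HIT; vc=[18]
#6 0x33a→b51/s3 L1-HIT; vc=[18]
#7 0x334→b51/s3 L1-HIT; vc=[18]
#8 0x27a→b39/s7 MISS; vc=[18]
#9 0x27c→b39/s7 L1-HIT; vc=[18]
#10 0xf7→b15/s7 MISS; vc=[18,39]
#11 0x347→b52/s4 MISS; vc=[18,39]
#12 0x333→b51/s3 L1-HIT; vc=[18,39]
#13 0x336→b51/s3 L1-HIT; vc=[18,39]
#14 0x122→b18/s2 VC-HIT; vc=[42,39]
#15 0xcf→b12/s4 MISS; vc=[42,39,52]
#16 0x14b→b20/s4 MISS; vc=[42,39,52,12]
#17 0xca→b12/s4 VC-HIT; vc=[42,39,52,20]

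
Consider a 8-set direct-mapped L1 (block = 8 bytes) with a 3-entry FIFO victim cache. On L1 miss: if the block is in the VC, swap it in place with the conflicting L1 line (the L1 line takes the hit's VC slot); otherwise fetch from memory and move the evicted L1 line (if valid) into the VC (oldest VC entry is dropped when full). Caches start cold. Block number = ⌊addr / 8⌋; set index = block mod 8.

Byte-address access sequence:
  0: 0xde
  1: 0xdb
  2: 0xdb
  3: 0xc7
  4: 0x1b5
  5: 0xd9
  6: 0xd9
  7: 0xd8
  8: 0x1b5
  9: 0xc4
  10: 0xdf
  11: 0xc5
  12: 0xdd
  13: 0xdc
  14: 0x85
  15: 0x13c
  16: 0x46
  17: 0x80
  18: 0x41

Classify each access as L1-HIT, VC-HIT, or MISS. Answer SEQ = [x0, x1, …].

0: 0xde (blk 27, set 3) → MISS  vc=[]
1: 0xdb (blk 27, set 3) → L1-HIT  vc=[]
2: 0xdb (blk 27, set 3) → L1-HIT  vc=[]
3: 0xc7 (blk 24, set 0) → MISS  vc=[]
4: 0x1b5 (blk 54, set 6) → MISS  vc=[]
5: 0xd9 (blk 27, set 3) → L1-HIT  vc=[]
6: 0xd9 (blk 27, set 3) → L1-HIT  vc=[]
7: 0xd8 (blk 27, set 3) → L1-HIT  vc=[]
8: 0x1b5 (blk 54, set 6) → L1-HIT  vc=[]
9: 0xc4 (blk 24, set 0) → L1-HIT  vc=[]
10: 0xdf (blk 27, set 3) → L1-HIT  vc=[]
11: 0xc5 (blk 24, set 0) → L1-HIT  vc=[]
12: 0xdd (blk 27, set 3) → L1-HIT  vc=[]
13: 0xdc (blk 27, set 3) → L1-HIT  vc=[]
14: 0x85 (blk 16, set 0) → MISS  vc=[24]
15: 0x13c (blk 39, set 7) → MISS  vc=[24]
16: 0x46 (blk 8, set 0) → MISS  vc=[24, 16]
17: 0x80 (blk 16, set 0) → VC-HIT  vc=[24, 8]
18: 0x41 (blk 8, set 0) → VC-HIT  vc=[24, 16]

SEQ = [MISS, L1-HIT, L1-HIT, MISS, MISS, L1-HIT, L1-HIT, L1-HIT, L1-HIT, L1-HIT, L1-HIT, L1-HIT, L1-HIT, L1-HIT, MISS, MISS, MISS, VC-HIT, VC-HIT]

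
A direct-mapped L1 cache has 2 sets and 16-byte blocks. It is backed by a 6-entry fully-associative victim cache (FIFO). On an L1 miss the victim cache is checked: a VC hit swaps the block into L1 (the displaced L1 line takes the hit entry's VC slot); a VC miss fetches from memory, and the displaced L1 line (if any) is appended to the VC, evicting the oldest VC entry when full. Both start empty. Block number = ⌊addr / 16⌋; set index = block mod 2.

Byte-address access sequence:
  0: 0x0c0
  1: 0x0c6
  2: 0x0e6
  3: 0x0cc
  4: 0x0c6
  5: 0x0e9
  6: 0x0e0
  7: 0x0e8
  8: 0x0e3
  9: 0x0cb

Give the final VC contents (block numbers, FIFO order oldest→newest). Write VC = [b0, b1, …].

0: 0xc0 (blk 12, set 0) → MISS  vc=[]
1: 0xc6 (blk 12, set 0) → L1-HIT  vc=[]
2: 0xe6 (blk 14, set 0) → MISS  vc=[12]
3: 0xcc (blk 12, set 0) → VC-HIT  vc=[14]
4: 0xc6 (blk 12, set 0) → L1-HIT  vc=[14]
5: 0xe9 (blk 14, set 0) → VC-HIT  vc=[12]
6: 0xe0 (blk 14, set 0) → L1-HIT  vc=[12]
7: 0xe8 (blk 14, set 0) → L1-HIT  vc=[12]
8: 0xe3 (blk 14, set 0) → L1-HIT  vc=[12]
9: 0xcb (blk 12, set 0) → VC-HIT  vc=[14]

VC = [14]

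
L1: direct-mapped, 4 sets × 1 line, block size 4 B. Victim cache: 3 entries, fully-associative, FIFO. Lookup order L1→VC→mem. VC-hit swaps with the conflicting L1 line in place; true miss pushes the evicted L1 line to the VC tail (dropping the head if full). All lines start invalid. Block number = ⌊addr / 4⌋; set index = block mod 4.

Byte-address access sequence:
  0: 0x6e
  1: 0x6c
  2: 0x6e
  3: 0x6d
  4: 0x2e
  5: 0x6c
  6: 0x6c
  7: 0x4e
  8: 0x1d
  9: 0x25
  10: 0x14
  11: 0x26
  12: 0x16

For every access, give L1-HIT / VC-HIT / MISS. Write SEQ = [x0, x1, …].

SEQ = [MISS, L1-HIT, L1-HIT, L1-HIT, MISS, VC-HIT, L1-HIT, MISS, MISS, MISS, MISS, VC-HIT, VC-HIT]

#0 0x6e→b27/s3 MISS; vc=[]
#1 0x6c→b27/s3 L1-HIT; vc=[]
#2 0x6e→b27/s3 L1-HIT; vc=[]
#3 0x6d→b27/s3 L1-HIT; vc=[]
#4 0x2e→b11/s3 MISS; vc=[27]
#5 0x6c→b27/s3 VC-HIT; vc=[11]
#6 0x6c→b27/s3 L1-HIT; vc=[11]
#7 0x4e→b19/s3 MISS; vc=[11,27]
#8 0x1d→b7/s3 MISS; vc=[11,27,19]
#9 0x25→b9/s1 MISS; vc=[11,27,19]
#10 0x14→b5/s1 MISS; vc=[27,19,9]
#11 0x26→b9/s1 VC-HIT; vc=[27,19,5]
#12 0x16→b5/s1 VC-HIT; vc=[27,19,9]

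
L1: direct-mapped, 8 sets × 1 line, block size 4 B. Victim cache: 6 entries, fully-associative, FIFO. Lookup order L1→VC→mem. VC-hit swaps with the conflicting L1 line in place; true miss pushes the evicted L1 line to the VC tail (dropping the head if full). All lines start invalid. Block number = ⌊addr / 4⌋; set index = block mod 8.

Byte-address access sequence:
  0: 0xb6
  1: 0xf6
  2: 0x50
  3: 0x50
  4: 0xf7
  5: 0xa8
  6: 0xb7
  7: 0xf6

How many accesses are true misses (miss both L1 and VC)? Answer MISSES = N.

0: 0xb6 (blk 45, set 5) → MISS  vc=[]
1: 0xf6 (blk 61, set 5) → MISS  vc=[45]
2: 0x50 (blk 20, set 4) → MISS  vc=[45]
3: 0x50 (blk 20, set 4) → L1-HIT  vc=[45]
4: 0xf7 (blk 61, set 5) → L1-HIT  vc=[45]
5: 0xa8 (blk 42, set 2) → MISS  vc=[45]
6: 0xb7 (blk 45, set 5) → VC-HIT  vc=[61]
7: 0xf6 (blk 61, set 5) → VC-HIT  vc=[45]

MISSES = 4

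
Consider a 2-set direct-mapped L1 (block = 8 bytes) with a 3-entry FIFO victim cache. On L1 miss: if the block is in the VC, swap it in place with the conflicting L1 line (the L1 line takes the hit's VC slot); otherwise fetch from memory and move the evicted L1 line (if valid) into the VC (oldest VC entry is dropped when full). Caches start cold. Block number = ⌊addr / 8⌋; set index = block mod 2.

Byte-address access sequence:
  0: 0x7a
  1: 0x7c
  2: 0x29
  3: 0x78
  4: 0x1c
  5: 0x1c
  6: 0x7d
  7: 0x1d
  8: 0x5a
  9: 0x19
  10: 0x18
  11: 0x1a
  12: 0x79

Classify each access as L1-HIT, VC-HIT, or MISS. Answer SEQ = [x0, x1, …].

SEQ = [MISS, L1-HIT, MISS, VC-HIT, MISS, L1-HIT, VC-HIT, VC-HIT, MISS, VC-HIT, L1-HIT, L1-HIT, VC-HIT]

#0 0x7a→b15/s1 MISS; vc=[]
#1 0x7c→b15/s1 L1-HIT; vc=[]
#2 0x29→b5/s1 MISS; vc=[15]
#3 0x78→b15/s1 VC-HIT; vc=[5]
#4 0x1c→b3/s1 MISS; vc=[5,15]
#5 0x1c→b3/s1 L1-HIT; vc=[5,15]
#6 0x7d→b15/s1 VC-HIT; vc=[5,3]
#7 0x1d→b3/s1 VC-HIT; vc=[5,15]
#8 0x5a→b11/s1 MISS; vc=[5,15,3]
#9 0x19→b3/s1 VC-HIT; vc=[5,15,11]
#10 0x18→b3/s1 L1-HIT; vc=[5,15,11]
#11 0x1a→b3/s1 L1-HIT; vc=[5,15,11]
#12 0x79→b15/s1 VC-HIT; vc=[5,3,11]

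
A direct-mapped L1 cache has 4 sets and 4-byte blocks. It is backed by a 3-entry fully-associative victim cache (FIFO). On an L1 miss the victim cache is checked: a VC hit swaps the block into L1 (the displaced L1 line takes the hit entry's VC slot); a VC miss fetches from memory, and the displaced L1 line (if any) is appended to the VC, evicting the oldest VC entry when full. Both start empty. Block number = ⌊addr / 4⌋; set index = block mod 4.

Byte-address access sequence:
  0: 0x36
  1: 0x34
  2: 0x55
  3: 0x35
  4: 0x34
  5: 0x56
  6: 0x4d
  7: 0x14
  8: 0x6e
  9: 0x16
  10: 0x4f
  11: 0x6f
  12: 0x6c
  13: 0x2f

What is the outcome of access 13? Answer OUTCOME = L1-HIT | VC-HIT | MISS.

OUTCOME = MISS

0: 0x36 (blk 13, set 1) → MISS  vc=[]
1: 0x34 (blk 13, set 1) → L1-HIT  vc=[]
2: 0x55 (blk 21, set 1) → MISS  vc=[13]
3: 0x35 (blk 13, set 1) → VC-HIT  vc=[21]
4: 0x34 (blk 13, set 1) → L1-HIT  vc=[21]
5: 0x56 (blk 21, set 1) → VC-HIT  vc=[13]
6: 0x4d (blk 19, set 3) → MISS  vc=[13]
7: 0x14 (blk 5, set 1) → MISS  vc=[13, 21]
8: 0x6e (blk 27, set 3) → MISS  vc=[13, 21, 19]
9: 0x16 (blk 5, set 1) → L1-HIT  vc=[13, 21, 19]
10: 0x4f (blk 19, set 3) → VC-HIT  vc=[13, 21, 27]
11: 0x6f (blk 27, set 3) → VC-HIT  vc=[13, 21, 19]
12: 0x6c (blk 27, set 3) → L1-HIT  vc=[13, 21, 19]
13: 0x2f (blk 11, set 3) → MISS  vc=[21, 19, 27]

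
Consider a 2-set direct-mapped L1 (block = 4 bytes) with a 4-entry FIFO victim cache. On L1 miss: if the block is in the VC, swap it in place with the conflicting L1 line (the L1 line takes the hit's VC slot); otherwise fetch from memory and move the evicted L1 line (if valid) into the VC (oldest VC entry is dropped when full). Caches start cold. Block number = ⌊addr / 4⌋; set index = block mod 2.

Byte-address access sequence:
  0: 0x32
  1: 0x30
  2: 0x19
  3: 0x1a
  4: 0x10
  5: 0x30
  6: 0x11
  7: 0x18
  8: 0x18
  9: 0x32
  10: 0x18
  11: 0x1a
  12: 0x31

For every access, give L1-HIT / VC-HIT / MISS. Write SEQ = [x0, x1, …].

#0 0x32→b12/s0 MISS; vc=[]
#1 0x30→b12/s0 L1-HIT; vc=[]
#2 0x19→b6/s0 MISS; vc=[12]
#3 0x1a→b6/s0 L1-HIT; vc=[12]
#4 0x10→b4/s0 MISS; vc=[12,6]
#5 0x30→b12/s0 VC-HIT; vc=[4,6]
#6 0x11→b4/s0 VC-HIT; vc=[12,6]
#7 0x18→b6/s0 VC-HIT; vc=[12,4]
#8 0x18→b6/s0 L1-HIT; vc=[12,4]
#9 0x32→b12/s0 VC-HIT; vc=[6,4]
#10 0x18→b6/s0 VC-HIT; vc=[12,4]
#11 0x1a→b6/s0 L1-HIT; vc=[12,4]
#12 0x31→b12/s0 VC-HIT; vc=[6,4]

SEQ = [MISS, L1-HIT, MISS, L1-HIT, MISS, VC-HIT, VC-HIT, VC-HIT, L1-HIT, VC-HIT, VC-HIT, L1-HIT, VC-HIT]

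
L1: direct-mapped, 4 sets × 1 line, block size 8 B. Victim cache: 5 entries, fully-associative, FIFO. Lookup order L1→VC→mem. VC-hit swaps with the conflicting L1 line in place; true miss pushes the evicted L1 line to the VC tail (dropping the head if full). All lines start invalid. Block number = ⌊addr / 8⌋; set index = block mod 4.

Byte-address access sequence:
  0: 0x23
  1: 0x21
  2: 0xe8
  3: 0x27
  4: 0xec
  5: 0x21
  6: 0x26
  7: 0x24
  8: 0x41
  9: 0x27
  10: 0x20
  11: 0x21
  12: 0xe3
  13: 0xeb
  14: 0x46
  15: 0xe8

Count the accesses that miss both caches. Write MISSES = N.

#0 0x23→b4/s0 MISS; vc=[]
#1 0x21→b4/s0 L1-HIT; vc=[]
#2 0xe8→b29/s1 MISS; vc=[]
#3 0x27→b4/s0 L1-HIT; vc=[]
#4 0xec→b29/s1 L1-HIT; vc=[]
#5 0x21→b4/s0 L1-HIT; vc=[]
#6 0x26→b4/s0 L1-HIT; vc=[]
#7 0x24→b4/s0 L1-HIT; vc=[]
#8 0x41→b8/s0 MISS; vc=[4]
#9 0x27→b4/s0 VC-HIT; vc=[8]
#10 0x20→b4/s0 L1-HIT; vc=[8]
#11 0x21→b4/s0 L1-HIT; vc=[8]
#12 0xe3→b28/s0 MISS; vc=[8,4]
#13 0xeb→b29/s1 L1-HIT; vc=[8,4]
#14 0x46→b8/s0 VC-HIT; vc=[28,4]
#15 0xe8→b29/s1 L1-HIT; vc=[28,4]

MISSES = 4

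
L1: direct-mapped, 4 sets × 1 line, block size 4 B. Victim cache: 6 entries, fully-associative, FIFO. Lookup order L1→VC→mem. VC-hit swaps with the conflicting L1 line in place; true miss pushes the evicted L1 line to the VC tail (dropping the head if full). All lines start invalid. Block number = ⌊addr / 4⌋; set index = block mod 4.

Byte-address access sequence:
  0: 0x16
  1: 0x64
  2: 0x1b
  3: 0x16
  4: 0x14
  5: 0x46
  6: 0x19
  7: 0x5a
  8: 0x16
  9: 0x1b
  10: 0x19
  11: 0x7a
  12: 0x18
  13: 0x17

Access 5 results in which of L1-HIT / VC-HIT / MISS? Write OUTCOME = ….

OUTCOME = MISS

#0 0x16→b5/s1 MISS; vc=[]
#1 0x64→b25/s1 MISS; vc=[5]
#2 0x1b→b6/s2 MISS; vc=[5]
#3 0x16→b5/s1 VC-HIT; vc=[25]
#4 0x14→b5/s1 L1-HIT; vc=[25]
#5 0x46→b17/s1 MISS; vc=[25,5]
#6 0x19→b6/s2 L1-HIT; vc=[25,5]
#7 0x5a→b22/s2 MISS; vc=[25,5,6]
#8 0x16→b5/s1 VC-HIT; vc=[25,17,6]
#9 0x1b→b6/s2 VC-HIT; vc=[25,17,22]
#10 0x19→b6/s2 L1-HIT; vc=[25,17,22]
#11 0x7a→b30/s2 MISS; vc=[25,17,22,6]
#12 0x18→b6/s2 VC-HIT; vc=[25,17,22,30]
#13 0x17→b5/s1 L1-HIT; vc=[25,17,22,30]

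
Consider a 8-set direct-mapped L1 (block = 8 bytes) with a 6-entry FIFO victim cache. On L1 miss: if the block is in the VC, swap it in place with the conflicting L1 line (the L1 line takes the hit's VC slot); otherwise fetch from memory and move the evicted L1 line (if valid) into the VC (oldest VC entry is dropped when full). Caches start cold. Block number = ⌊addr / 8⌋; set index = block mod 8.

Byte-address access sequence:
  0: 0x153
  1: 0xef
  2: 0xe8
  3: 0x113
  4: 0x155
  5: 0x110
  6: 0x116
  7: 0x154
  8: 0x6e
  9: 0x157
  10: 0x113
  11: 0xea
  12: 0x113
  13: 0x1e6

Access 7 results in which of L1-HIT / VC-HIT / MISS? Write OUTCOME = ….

  [0] addr=0x153 blk=42 s=2: MISS | VC []
  [1] addr=0xef blk=29 s=5: MISS | VC []
  [2] addr=0xe8 blk=29 s=5: L1-HIT | VC []
  [3] addr=0x113 blk=34 s=2: MISS | VC [42]
  [4] addr=0x155 blk=42 s=2: VC-HIT | VC [34]
  [5] addr=0x110 blk=34 s=2: VC-HIT | VC [42]
  [6] addr=0x116 blk=34 s=2: L1-HIT | VC [42]
  [7] addr=0x154 blk=42 s=2: VC-HIT | VC [34]
  [8] addr=0x6e blk=13 s=5: MISS | VC [34, 29]
  [9] addr=0x157 blk=42 s=2: L1-HIT | VC [34, 29]
  [10] addr=0x113 blk=34 s=2: VC-HIT | VC [42, 29]
  [11] addr=0xea blk=29 s=5: VC-HIT | VC [42, 13]
  [12] addr=0x113 blk=34 s=2: L1-HIT | VC [42, 13]
  [13] addr=0x1e6 blk=60 s=4: MISS | VC [42, 13]

OUTCOME = VC-HIT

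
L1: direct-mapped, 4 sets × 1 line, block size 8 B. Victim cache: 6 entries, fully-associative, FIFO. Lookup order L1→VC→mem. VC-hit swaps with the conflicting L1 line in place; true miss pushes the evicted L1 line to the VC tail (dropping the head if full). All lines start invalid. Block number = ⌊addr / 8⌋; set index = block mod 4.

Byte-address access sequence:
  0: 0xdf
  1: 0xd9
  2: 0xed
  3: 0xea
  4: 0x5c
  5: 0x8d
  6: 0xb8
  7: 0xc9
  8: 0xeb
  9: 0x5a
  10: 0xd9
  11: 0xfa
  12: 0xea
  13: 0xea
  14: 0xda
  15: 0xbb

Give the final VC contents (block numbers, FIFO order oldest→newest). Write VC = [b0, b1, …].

  [0] addr=0xdf blk=27 s=3: MISS | VC []
  [1] addr=0xd9 blk=27 s=3: L1-HIT | VC []
  [2] addr=0xed blk=29 s=1: MISS | VC []
  [3] addr=0xea blk=29 s=1: L1-HIT | VC []
  [4] addr=0x5c blk=11 s=3: MISS | VC [27]
  [5] addr=0x8d blk=17 s=1: MISS | VC [27, 29]
  [6] addr=0xb8 blk=23 s=3: MISS | VC [27, 29, 11]
  [7] addr=0xc9 blk=25 s=1: MISS | VC [27, 29, 11, 17]
  [8] addr=0xeb blk=29 s=1: VC-HIT | VC [27, 25, 11, 17]
  [9] addr=0x5a blk=11 s=3: VC-HIT | VC [27, 25, 23, 17]
  [10] addr=0xd9 blk=27 s=3: VC-HIT | VC [11, 25, 23, 17]
  [11] addr=0xfa blk=31 s=3: MISS | VC [11, 25, 23, 17, 27]
  [12] addr=0xea blk=29 s=1: L1-HIT | VC [11, 25, 23, 17, 27]
  [13] addr=0xea blk=29 s=1: L1-HIT | VC [11, 25, 23, 17, 27]
  [14] addr=0xda blk=27 s=3: VC-HIT | VC [11, 25, 23, 17, 31]
  [15] addr=0xbb blk=23 s=3: VC-HIT | VC [11, 25, 27, 17, 31]

VC = [11, 25, 27, 17, 31]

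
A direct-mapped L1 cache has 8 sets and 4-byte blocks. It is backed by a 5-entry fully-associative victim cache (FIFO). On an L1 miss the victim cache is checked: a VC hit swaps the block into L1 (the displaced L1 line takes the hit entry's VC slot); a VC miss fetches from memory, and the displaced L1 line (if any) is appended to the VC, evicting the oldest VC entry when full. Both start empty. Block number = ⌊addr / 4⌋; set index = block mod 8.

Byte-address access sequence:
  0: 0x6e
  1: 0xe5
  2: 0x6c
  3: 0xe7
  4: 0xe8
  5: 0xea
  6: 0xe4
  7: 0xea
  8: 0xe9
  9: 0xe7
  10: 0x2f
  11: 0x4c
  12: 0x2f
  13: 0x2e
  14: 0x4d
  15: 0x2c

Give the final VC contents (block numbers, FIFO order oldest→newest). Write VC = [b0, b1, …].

VC = [27, 19]

  [0] addr=0x6e blk=27 s=3: MISS | VC []
  [1] addr=0xe5 blk=57 s=1: MISS | VC []
  [2] addr=0x6c blk=27 s=3: L1-HIT | VC []
  [3] addr=0xe7 blk=57 s=1: L1-HIT | VC []
  [4] addr=0xe8 blk=58 s=2: MISS | VC []
  [5] addr=0xea blk=58 s=2: L1-HIT | VC []
  [6] addr=0xe4 blk=57 s=1: L1-HIT | VC []
  [7] addr=0xea blk=58 s=2: L1-HIT | VC []
  [8] addr=0xe9 blk=58 s=2: L1-HIT | VC []
  [9] addr=0xe7 blk=57 s=1: L1-HIT | VC []
  [10] addr=0x2f blk=11 s=3: MISS | VC [27]
  [11] addr=0x4c blk=19 s=3: MISS | VC [27, 11]
  [12] addr=0x2f blk=11 s=3: VC-HIT | VC [27, 19]
  [13] addr=0x2e blk=11 s=3: L1-HIT | VC [27, 19]
  [14] addr=0x4d blk=19 s=3: VC-HIT | VC [27, 11]
  [15] addr=0x2c blk=11 s=3: VC-HIT | VC [27, 19]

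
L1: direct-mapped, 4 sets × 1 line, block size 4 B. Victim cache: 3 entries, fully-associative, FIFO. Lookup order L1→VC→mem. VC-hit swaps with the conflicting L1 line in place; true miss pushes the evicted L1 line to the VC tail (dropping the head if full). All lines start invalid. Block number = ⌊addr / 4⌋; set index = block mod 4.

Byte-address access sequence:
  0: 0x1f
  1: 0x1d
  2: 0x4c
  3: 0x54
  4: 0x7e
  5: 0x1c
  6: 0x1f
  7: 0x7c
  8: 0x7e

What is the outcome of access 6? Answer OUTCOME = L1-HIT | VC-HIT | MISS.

OUTCOME = L1-HIT

#0 0x1f→b7/s3 MISS; vc=[]
#1 0x1d→b7/s3 L1-HIT; vc=[]
#2 0x4c→b19/s3 MISS; vc=[7]
#3 0x54→b21/s1 MISS; vc=[7]
#4 0x7e→b31/s3 MISS; vc=[7,19]
#5 0x1c→b7/s3 VC-HIT; vc=[31,19]
#6 0x1f→b7/s3 L1-HIT; vc=[31,19]
#7 0x7c→b31/s3 VC-HIT; vc=[7,19]
#8 0x7e→b31/s3 L1-HIT; vc=[7,19]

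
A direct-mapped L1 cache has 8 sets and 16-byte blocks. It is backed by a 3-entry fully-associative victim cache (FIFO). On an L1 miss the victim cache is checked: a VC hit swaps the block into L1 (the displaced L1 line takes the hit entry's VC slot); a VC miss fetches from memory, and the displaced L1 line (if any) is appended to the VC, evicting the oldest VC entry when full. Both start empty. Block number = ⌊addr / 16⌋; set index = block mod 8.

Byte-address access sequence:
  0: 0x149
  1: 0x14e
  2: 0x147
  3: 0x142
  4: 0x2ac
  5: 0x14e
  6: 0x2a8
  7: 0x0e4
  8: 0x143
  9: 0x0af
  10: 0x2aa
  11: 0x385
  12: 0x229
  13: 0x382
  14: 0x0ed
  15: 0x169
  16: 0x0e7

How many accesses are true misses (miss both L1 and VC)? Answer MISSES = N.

#0 0x149→b20/s4 MISS; vc=[]
#1 0x14e→b20/s4 L1-HIT; vc=[]
#2 0x147→b20/s4 L1-HIT; vc=[]
#3 0x142→b20/s4 L1-HIT; vc=[]
#4 0x2ac→b42/s2 MISS; vc=[]
#5 0x14e→b20/s4 L1-HIT; vc=[]
#6 0x2a8→b42/s2 L1-HIT; vc=[]
#7 0xe4→b14/s6 MISS; vc=[]
#8 0x143→b20/s4 L1-HIT; vc=[]
#9 0xaf→b10/s2 MISS; vc=[42]
#10 0x2aa→b42/s2 VC-HIT; vc=[10]
#11 0x385→b56/s0 MISS; vc=[10]
#12 0x229→b34/s2 MISS; vc=[10,42]
#13 0x382→b56/s0 L1-HIT; vc=[10,42]
#14 0xed→b14/s6 L1-HIT; vc=[10,42]
#15 0x169→b22/s6 MISS; vc=[10,42,14]
#16 0xe7→b14/s6 VC-HIT; vc=[10,42,22]

MISSES = 7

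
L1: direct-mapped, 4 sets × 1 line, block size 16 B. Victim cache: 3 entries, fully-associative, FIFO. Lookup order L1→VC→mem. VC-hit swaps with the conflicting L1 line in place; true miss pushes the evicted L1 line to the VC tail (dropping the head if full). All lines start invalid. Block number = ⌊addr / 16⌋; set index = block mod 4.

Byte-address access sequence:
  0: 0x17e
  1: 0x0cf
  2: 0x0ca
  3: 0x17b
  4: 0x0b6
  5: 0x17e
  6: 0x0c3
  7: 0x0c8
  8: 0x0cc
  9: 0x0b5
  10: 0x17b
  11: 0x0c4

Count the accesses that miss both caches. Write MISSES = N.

MISSES = 3

0: 0x17e (blk 23, set 3) → MISS  vc=[]
1: 0xcf (blk 12, set 0) → MISS  vc=[]
2: 0xca (blk 12, set 0) → L1-HIT  vc=[]
3: 0x17b (blk 23, set 3) → L1-HIT  vc=[]
4: 0xb6 (blk 11, set 3) → MISS  vc=[23]
5: 0x17e (blk 23, set 3) → VC-HIT  vc=[11]
6: 0xc3 (blk 12, set 0) → L1-HIT  vc=[11]
7: 0xc8 (blk 12, set 0) → L1-HIT  vc=[11]
8: 0xcc (blk 12, set 0) → L1-HIT  vc=[11]
9: 0xb5 (blk 11, set 3) → VC-HIT  vc=[23]
10: 0x17b (blk 23, set 3) → VC-HIT  vc=[11]
11: 0xc4 (blk 12, set 0) → L1-HIT  vc=[11]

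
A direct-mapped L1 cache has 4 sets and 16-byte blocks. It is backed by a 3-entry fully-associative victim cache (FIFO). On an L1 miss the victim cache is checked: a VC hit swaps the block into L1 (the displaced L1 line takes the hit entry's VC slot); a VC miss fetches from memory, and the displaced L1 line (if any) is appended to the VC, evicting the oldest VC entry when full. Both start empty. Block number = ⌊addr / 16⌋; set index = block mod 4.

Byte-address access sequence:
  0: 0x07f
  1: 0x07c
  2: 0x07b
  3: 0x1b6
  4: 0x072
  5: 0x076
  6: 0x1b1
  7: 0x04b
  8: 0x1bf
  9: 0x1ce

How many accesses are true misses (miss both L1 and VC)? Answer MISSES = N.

MISSES = 4

  [0] addr=0x7f blk=7 s=3: MISS | VC []
  [1] addr=0x7c blk=7 s=3: L1-HIT | VC []
  [2] addr=0x7b blk=7 s=3: L1-HIT | VC []
  [3] addr=0x1b6 blk=27 s=3: MISS | VC [7]
  [4] addr=0x72 blk=7 s=3: VC-HIT | VC [27]
  [5] addr=0x76 blk=7 s=3: L1-HIT | VC [27]
  [6] addr=0x1b1 blk=27 s=3: VC-HIT | VC [7]
  [7] addr=0x4b blk=4 s=0: MISS | VC [7]
  [8] addr=0x1bf blk=27 s=3: L1-HIT | VC [7]
  [9] addr=0x1ce blk=28 s=0: MISS | VC [7, 4]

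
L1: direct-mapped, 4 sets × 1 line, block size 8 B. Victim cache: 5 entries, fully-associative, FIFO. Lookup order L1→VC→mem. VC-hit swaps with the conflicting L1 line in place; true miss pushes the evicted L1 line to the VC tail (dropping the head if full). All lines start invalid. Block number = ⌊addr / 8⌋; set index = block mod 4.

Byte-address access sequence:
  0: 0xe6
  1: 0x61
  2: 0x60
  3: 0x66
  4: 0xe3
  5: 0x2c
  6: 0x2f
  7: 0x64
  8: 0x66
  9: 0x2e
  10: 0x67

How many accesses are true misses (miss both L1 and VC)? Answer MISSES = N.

  [0] addr=0xe6 blk=28 s=0: MISS | VC []
  [1] addr=0x61 blk=12 s=0: MISS | VC [28]
  [2] addr=0x60 blk=12 s=0: L1-HIT | VC [28]
  [3] addr=0x66 blk=12 s=0: L1-HIT | VC [28]
  [4] addr=0xe3 blk=28 s=0: VC-HIT | VC [12]
  [5] addr=0x2c blk=5 s=1: MISS | VC [12]
  [6] addr=0x2f blk=5 s=1: L1-HIT | VC [12]
  [7] addr=0x64 blk=12 s=0: VC-HIT | VC [28]
  [8] addr=0x66 blk=12 s=0: L1-HIT | VC [28]
  [9] addr=0x2e blk=5 s=1: L1-HIT | VC [28]
  [10] addr=0x67 blk=12 s=0: L1-HIT | VC [28]

MISSES = 3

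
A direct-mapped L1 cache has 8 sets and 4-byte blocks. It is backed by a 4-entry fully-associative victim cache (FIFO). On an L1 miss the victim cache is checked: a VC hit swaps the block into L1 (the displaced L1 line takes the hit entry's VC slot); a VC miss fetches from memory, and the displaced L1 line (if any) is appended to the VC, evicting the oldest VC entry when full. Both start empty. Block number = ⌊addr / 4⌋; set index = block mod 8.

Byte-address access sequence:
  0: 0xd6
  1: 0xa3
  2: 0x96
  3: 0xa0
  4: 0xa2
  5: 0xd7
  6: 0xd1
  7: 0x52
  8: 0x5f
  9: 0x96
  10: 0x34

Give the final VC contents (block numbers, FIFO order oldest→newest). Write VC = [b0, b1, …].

VC = [53, 52, 37]

  [0] addr=0xd6 blk=53 s=5: MISS | VC []
  [1] addr=0xa3 blk=40 s=0: MISS | VC []
  [2] addr=0x96 blk=37 s=5: MISS | VC [53]
  [3] addr=0xa0 blk=40 s=0: L1-HIT | VC [53]
  [4] addr=0xa2 blk=40 s=0: L1-HIT | VC [53]
  [5] addr=0xd7 blk=53 s=5: VC-HIT | VC [37]
  [6] addr=0xd1 blk=52 s=4: MISS | VC [37]
  [7] addr=0x52 blk=20 s=4: MISS | VC [37, 52]
  [8] addr=0x5f blk=23 s=7: MISS | VC [37, 52]
  [9] addr=0x96 blk=37 s=5: VC-HIT | VC [53, 52]
  [10] addr=0x34 blk=13 s=5: MISS | VC [53, 52, 37]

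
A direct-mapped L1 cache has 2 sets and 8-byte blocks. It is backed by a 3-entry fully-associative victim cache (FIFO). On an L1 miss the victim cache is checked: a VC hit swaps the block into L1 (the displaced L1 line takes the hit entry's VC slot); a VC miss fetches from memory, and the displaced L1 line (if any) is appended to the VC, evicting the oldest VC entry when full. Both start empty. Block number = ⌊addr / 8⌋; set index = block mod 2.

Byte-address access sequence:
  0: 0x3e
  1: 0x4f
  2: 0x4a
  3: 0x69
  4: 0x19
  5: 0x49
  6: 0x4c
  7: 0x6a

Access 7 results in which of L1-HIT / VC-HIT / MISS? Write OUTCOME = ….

0: 0x3e (blk 7, set 1) → MISS  vc=[]
1: 0x4f (blk 9, set 1) → MISS  vc=[7]
2: 0x4a (blk 9, set 1) → L1-HIT  vc=[7]
3: 0x69 (blk 13, set 1) → MISS  vc=[7, 9]
4: 0x19 (blk 3, set 1) → MISS  vc=[7, 9, 13]
5: 0x49 (blk 9, set 1) → VC-HIT  vc=[7, 3, 13]
6: 0x4c (blk 9, set 1) → L1-HIT  vc=[7, 3, 13]
7: 0x6a (blk 13, set 1) → VC-HIT  vc=[7, 3, 9]

OUTCOME = VC-HIT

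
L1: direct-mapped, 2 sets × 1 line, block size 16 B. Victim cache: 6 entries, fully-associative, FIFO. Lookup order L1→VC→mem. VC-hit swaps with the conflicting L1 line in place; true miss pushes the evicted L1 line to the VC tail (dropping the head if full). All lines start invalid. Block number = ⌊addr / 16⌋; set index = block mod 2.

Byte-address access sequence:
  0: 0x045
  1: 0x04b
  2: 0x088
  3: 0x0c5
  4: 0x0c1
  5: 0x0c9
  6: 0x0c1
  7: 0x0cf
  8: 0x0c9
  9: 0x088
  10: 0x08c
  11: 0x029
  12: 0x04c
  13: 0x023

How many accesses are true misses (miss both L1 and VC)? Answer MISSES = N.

MISSES = 4

  [0] addr=0x45 blk=4 s=0: MISS | VC []
  [1] addr=0x4b blk=4 s=0: L1-HIT | VC []
  [2] addr=0x88 blk=8 s=0: MISS | VC [4]
  [3] addr=0xc5 blk=12 s=0: MISS | VC [4, 8]
  [4] addr=0xc1 blk=12 s=0: L1-HIT | VC [4, 8]
  [5] addr=0xc9 blk=12 s=0: L1-HIT | VC [4, 8]
  [6] addr=0xc1 blk=12 s=0: L1-HIT | VC [4, 8]
  [7] addr=0xcf blk=12 s=0: L1-HIT | VC [4, 8]
  [8] addr=0xc9 blk=12 s=0: L1-HIT | VC [4, 8]
  [9] addr=0x88 blk=8 s=0: VC-HIT | VC [4, 12]
  [10] addr=0x8c blk=8 s=0: L1-HIT | VC [4, 12]
  [11] addr=0x29 blk=2 s=0: MISS | VC [4, 12, 8]
  [12] addr=0x4c blk=4 s=0: VC-HIT | VC [2, 12, 8]
  [13] addr=0x23 blk=2 s=0: VC-HIT | VC [4, 12, 8]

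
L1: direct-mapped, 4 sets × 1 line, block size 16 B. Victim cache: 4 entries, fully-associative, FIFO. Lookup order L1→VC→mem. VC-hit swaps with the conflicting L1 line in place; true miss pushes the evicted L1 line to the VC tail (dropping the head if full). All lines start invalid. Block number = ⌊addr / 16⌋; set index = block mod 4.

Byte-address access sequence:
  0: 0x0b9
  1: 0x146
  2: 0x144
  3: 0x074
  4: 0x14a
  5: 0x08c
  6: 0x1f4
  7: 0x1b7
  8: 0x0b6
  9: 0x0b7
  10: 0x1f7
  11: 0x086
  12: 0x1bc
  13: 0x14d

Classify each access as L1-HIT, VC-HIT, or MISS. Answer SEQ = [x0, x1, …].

#0 0xb9→b11/s3 MISS; vc=[]
#1 0x146→b20/s0 MISS; vc=[]
#2 0x144→b20/s0 L1-HIT; vc=[]
#3 0x74→b7/s3 MISS; vc=[11]
#4 0x14a→b20/s0 L1-HIT; vc=[11]
#5 0x8c→b8/s0 MISS; vc=[11,20]
#6 0x1f4→b31/s3 MISS; vc=[11,20,7]
#7 0x1b7→b27/s3 MISS; vc=[11,20,7,31]
#8 0xb6→b11/s3 VC-HIT; vc=[27,20,7,31]
#9 0xb7→b11/s3 L1-HIT; vc=[27,20,7,31]
#10 0x1f7→b31/s3 VC-HIT; vc=[27,20,7,11]
#11 0x86→b8/s0 L1-HIT; vc=[27,20,7,11]
#12 0x1bc→b27/s3 VC-HIT; vc=[31,20,7,11]
#13 0x14d→b20/s0 VC-HIT; vc=[31,8,7,11]

SEQ = [MISS, MISS, L1-HIT, MISS, L1-HIT, MISS, MISS, MISS, VC-HIT, L1-HIT, VC-HIT, L1-HIT, VC-HIT, VC-HIT]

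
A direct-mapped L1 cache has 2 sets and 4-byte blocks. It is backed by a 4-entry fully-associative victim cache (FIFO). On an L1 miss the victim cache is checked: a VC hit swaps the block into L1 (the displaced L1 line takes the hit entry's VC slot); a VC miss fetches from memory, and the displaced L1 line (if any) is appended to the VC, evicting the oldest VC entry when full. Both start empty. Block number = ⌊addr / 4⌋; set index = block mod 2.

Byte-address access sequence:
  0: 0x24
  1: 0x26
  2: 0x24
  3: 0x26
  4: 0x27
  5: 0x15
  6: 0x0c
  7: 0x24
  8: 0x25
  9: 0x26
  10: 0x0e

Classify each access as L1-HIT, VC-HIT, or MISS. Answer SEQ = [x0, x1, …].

#0 0x24→b9/s1 MISS; vc=[]
#1 0x26→b9/s1 L1-HIT; vc=[]
#2 0x24→b9/s1 L1-HIT; vc=[]
#3 0x26→b9/s1 L1-HIT; vc=[]
#4 0x27→b9/s1 L1-HIT; vc=[]
#5 0x15→b5/s1 MISS; vc=[9]
#6 0xc→b3/s1 MISS; vc=[9,5]
#7 0x24→b9/s1 VC-HIT; vc=[3,5]
#8 0x25→b9/s1 L1-HIT; vc=[3,5]
#9 0x26→b9/s1 L1-HIT; vc=[3,5]
#10 0xe→b3/s1 VC-HIT; vc=[9,5]

SEQ = [MISS, L1-HIT, L1-HIT, L1-HIT, L1-HIT, MISS, MISS, VC-HIT, L1-HIT, L1-HIT, VC-HIT]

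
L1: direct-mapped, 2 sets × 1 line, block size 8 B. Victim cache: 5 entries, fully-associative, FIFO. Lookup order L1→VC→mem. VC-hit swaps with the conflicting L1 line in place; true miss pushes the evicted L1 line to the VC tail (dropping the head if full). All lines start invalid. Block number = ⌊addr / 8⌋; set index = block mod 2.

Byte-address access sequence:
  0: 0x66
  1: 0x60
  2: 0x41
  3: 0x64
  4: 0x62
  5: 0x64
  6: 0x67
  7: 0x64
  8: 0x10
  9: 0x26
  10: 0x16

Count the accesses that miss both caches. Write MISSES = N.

#0 0x66→b12/s0 MISS; vc=[]
#1 0x60→b12/s0 L1-HIT; vc=[]
#2 0x41→b8/s0 MISS; vc=[12]
#3 0x64→b12/s0 VC-HIT; vc=[8]
#4 0x62→b12/s0 L1-HIT; vc=[8]
#5 0x64→b12/s0 L1-HIT; vc=[8]
#6 0x67→b12/s0 L1-HIT; vc=[8]
#7 0x64→b12/s0 L1-HIT; vc=[8]
#8 0x10→b2/s0 MISS; vc=[8,12]
#9 0x26→b4/s0 MISS; vc=[8,12,2]
#10 0x16→b2/s0 VC-HIT; vc=[8,12,4]

MISSES = 4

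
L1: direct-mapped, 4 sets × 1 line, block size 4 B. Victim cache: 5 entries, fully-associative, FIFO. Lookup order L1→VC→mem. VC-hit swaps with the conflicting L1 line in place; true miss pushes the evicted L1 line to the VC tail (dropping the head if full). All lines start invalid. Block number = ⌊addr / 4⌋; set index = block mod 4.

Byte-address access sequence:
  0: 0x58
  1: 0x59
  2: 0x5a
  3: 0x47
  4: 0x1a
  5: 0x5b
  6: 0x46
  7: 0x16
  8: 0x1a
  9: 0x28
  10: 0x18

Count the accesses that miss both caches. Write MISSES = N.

#0 0x58→b22/s2 MISS; vc=[]
#1 0x59→b22/s2 L1-HIT; vc=[]
#2 0x5a→b22/s2 L1-HIT; vc=[]
#3 0x47→b17/s1 MISS; vc=[]
#4 0x1a→b6/s2 MISS; vc=[22]
#5 0x5b→b22/s2 VC-HIT; vc=[6]
#6 0x46→b17/s1 L1-HIT; vc=[6]
#7 0x16→b5/s1 MISS; vc=[6,17]
#8 0x1a→b6/s2 VC-HIT; vc=[22,17]
#9 0x28→b10/s2 MISS; vc=[22,17,6]
#10 0x18→b6/s2 VC-HIT; vc=[22,17,10]

MISSES = 5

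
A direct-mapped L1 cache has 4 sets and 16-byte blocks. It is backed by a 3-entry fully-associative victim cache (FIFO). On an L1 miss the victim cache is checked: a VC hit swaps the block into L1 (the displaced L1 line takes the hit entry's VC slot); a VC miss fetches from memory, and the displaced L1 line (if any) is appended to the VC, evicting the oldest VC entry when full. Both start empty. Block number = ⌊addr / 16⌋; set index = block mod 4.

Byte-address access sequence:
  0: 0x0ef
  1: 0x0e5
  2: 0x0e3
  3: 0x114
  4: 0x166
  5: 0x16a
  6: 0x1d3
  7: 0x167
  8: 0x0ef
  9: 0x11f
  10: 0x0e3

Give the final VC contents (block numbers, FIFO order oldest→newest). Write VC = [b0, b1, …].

0: 0xef (blk 14, set 2) → MISS  vc=[]
1: 0xe5 (blk 14, set 2) → L1-HIT  vc=[]
2: 0xe3 (blk 14, set 2) → L1-HIT  vc=[]
3: 0x114 (blk 17, set 1) → MISS  vc=[]
4: 0x166 (blk 22, set 2) → MISS  vc=[14]
5: 0x16a (blk 22, set 2) → L1-HIT  vc=[14]
6: 0x1d3 (blk 29, set 1) → MISS  vc=[14, 17]
7: 0x167 (blk 22, set 2) → L1-HIT  vc=[14, 17]
8: 0xef (blk 14, set 2) → VC-HIT  vc=[22, 17]
9: 0x11f (blk 17, set 1) → VC-HIT  vc=[22, 29]
10: 0xe3 (blk 14, set 2) → L1-HIT  vc=[22, 29]

VC = [22, 29]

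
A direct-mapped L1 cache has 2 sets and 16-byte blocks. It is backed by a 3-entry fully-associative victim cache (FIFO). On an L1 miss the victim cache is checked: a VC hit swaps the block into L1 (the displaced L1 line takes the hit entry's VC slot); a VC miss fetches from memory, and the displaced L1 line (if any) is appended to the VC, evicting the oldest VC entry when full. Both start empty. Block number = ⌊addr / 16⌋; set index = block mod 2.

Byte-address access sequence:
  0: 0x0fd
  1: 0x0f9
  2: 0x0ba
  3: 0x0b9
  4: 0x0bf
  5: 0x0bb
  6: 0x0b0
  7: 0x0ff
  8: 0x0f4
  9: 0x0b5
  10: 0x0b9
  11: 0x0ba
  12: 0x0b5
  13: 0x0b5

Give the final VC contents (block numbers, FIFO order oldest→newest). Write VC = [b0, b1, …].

VC = [15]

  [0] addr=0xfd blk=15 s=1: MISS | VC []
  [1] addr=0xf9 blk=15 s=1: L1-HIT | VC []
  [2] addr=0xba blk=11 s=1: MISS | VC [15]
  [3] addr=0xb9 blk=11 s=1: L1-HIT | VC [15]
  [4] addr=0xbf blk=11 s=1: L1-HIT | VC [15]
  [5] addr=0xbb blk=11 s=1: L1-HIT | VC [15]
  [6] addr=0xb0 blk=11 s=1: L1-HIT | VC [15]
  [7] addr=0xff blk=15 s=1: VC-HIT | VC [11]
  [8] addr=0xf4 blk=15 s=1: L1-HIT | VC [11]
  [9] addr=0xb5 blk=11 s=1: VC-HIT | VC [15]
  [10] addr=0xb9 blk=11 s=1: L1-HIT | VC [15]
  [11] addr=0xba blk=11 s=1: L1-HIT | VC [15]
  [12] addr=0xb5 blk=11 s=1: L1-HIT | VC [15]
  [13] addr=0xb5 blk=11 s=1: L1-HIT | VC [15]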